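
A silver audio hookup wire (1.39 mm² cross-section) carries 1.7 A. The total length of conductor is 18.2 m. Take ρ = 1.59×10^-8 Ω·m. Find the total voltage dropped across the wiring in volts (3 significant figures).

0.354 V

A = 1.39 mm² = 1.390e-06 m²
R = ρL/A = (1.59×10^-8)(18.2)/(1.390e-06) = 0.2082 Ω
V = IR = 1.7 × 0.2082 = 0.354 V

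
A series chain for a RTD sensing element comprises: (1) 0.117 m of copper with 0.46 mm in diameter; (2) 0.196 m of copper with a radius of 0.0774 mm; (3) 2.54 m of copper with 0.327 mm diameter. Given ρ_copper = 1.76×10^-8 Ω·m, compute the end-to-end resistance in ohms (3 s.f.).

Seg 1: A = π(d/2)² = π(2.3000e-04 m)² = 1.662e-07 m²
R_1 = (1.76×10^-8)(0.117)/(1.662e-07) = 0.01239 Ω
Seg 2: A = πr² = π(7.7400e-05 m)² = 1.882e-08 m²
R_2 = (1.76×10^-8)(0.196)/(1.882e-08) = 0.1833 Ω
Seg 3: A = π(d/2)² = π(1.6350e-04 m)² = 8.398e-08 m²
R_3 = (1.76×10^-8)(2.54)/(8.398e-08) = 0.5323 Ω
R_total = R_1 + R_2 + R_3 = 0.728 Ω

0.728 Ω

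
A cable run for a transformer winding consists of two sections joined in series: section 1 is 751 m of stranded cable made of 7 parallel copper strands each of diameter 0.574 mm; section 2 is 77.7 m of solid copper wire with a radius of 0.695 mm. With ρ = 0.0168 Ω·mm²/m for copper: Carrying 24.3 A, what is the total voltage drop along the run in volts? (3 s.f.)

190 V

ρ = 0.0168 Ω·mm²/m = 1.68×10^-8 Ω·m
Section 1: A_strand = π(2.8700e-04)² = 2.588e-07 m²; R₁ = ρL/(N·A_s) = (1.68×10^-8)(751)/(7×2.588e-07) = 6.965 Ω
Section 2: A = πr² = π(6.9500e-04 m)² = 1.517e-06 m²
R₂ = (1.68×10^-8)(77.7)/(1.517e-06) = 0.8602 Ω
R = R₁ + R₂ = 7.825 Ω
V = IR = 24.3 × 7.825 = 190 V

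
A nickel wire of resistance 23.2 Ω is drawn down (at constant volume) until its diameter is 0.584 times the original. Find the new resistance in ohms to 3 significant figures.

199 Ω

Volume constant ⇒ L' = L/r² with r = 0.584. R' = ρL'/A' = ρ(L/r²)/(πr²d₀²/4) = R/r⁴.
R' = 8.597 × 23.2 = 199 Ω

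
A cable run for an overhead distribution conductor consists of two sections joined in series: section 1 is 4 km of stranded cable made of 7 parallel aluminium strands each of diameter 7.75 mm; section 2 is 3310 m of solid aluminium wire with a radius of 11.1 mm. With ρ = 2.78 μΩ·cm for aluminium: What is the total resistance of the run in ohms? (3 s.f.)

0.574 Ω

ρ = 2.78 μΩ·cm = 2.78×10^-8 Ω·m
Section 1: A_strand = π(3.8750e-03)² = 4.717e-05 m²; R₁ = ρL/(N·A_s) = (2.78×10^-8)(4000)/(7×4.717e-05) = 0.3368 Ω
Section 2: A = πr² = π(1.1100e-02 m)² = 3.871e-04 m²
R₂ = (2.78×10^-8)(3310)/(3.871e-04) = 0.2377 Ω
R = R₁ + R₂ = 0.574 Ω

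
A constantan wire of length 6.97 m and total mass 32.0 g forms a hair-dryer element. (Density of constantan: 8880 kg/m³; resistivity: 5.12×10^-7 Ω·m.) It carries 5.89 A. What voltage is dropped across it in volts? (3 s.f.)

A = m/(density·L) = 0.032/(8880×6.97) = 5.1702e-07 m²
R = ρL/A = (5.12×10^-7)(6.97)/(5.1702e-07) = 6.902 Ω
V = IR = 5.89 × 6.902 = 40.7 V

40.7 V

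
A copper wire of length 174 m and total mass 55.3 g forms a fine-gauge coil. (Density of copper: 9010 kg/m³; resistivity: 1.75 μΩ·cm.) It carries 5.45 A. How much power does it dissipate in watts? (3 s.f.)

2560 W

ρ = 1.75 μΩ·cm = 1.75×10^-8 Ω·m
A = m/(density·L) = 0.0553/(9010×174) = 3.5274e-08 m²
R = ρL/A = (1.75×10^-8)(174)/(3.5274e-08) = 86.32 Ω
P = I²R = (5.45)² × 86.32 = 2560 W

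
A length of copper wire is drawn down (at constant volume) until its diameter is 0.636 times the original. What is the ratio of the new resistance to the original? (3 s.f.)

6.11

Volume constant ⇒ L' = L/r² with r = 0.636. R' = ρL'/A' = ρ(L/r²)/(πr²d₀²/4) = R/r⁴.
Factor = 6.11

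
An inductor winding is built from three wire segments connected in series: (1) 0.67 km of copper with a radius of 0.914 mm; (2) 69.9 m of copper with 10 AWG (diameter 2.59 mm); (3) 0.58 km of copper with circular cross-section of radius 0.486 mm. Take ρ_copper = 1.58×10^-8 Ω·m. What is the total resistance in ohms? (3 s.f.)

Seg 1: A = πr² = π(9.1400e-04 m)² = 2.624e-06 m²
R_1 = (1.58×10^-8)(670)/(2.624e-06) = 4.034 Ω
Seg 2: A = π(2.59/2 mm)² = π(1.2950e-03 m)² = 5.269e-06 m²
R_2 = (1.58×10^-8)(69.9)/(5.269e-06) = 0.2096 Ω
Seg 3: A = πr² = π(4.8600e-04 m)² = 7.420e-07 m²
R_3 = (1.58×10^-8)(580)/(7.420e-07) = 12.35 Ω
R_total = R_1 + R_2 + R_3 = 16.6 Ω

16.6 Ω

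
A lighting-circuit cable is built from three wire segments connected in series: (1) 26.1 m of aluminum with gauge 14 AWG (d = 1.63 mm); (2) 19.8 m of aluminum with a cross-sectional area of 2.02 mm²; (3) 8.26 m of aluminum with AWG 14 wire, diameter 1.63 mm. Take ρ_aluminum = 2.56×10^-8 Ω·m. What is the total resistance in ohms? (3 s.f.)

Seg 1: A = π(1.63/2 mm)² = π(8.1500e-04 m)² = 2.087e-06 m²
R_1 = (2.56×10^-8)(26.1)/(2.087e-06) = 0.3202 Ω
Seg 2: A = 2.02 mm² = 2.020e-06 m²
R_2 = (2.56×10^-8)(19.8)/(2.020e-06) = 0.2509 Ω
Seg 3: A = π(1.63/2 mm)² = π(8.1500e-04 m)² = 2.087e-06 m²
R_3 = (2.56×10^-8)(8.26)/(2.087e-06) = 0.1013 Ω
R_total = R_1 + R_2 + R_3 = 0.672 Ω

0.672 Ω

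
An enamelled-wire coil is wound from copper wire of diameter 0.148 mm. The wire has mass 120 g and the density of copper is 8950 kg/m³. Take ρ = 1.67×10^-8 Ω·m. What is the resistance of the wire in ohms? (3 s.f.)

A = π(d/2)² = π(7.4000e-05 m)² = 1.7203e-08 m²
L = m/(density·A) = 0.12/(8950×1.7203e-08) = 779.4 m
R = ρL/A = (1.67×10^-8)(779.4)/(1.7203e-08) = 757 Ω

757 Ω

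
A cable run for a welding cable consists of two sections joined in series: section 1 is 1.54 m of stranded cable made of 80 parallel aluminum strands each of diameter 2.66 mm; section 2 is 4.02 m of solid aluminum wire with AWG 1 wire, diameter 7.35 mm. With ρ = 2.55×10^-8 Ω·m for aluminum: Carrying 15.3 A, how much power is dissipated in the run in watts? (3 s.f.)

0.586 W

Section 1: A_strand = π(1.3300e-03)² = 5.557e-06 m²; R₁ = ρL/(N·A_s) = (2.55×10^-8)(1.54)/(80×5.557e-06) = 8.833×10^-5 Ω
Section 2: A = π(7.35/2 mm)² = π(3.6750e-03 m)² = 4.243e-05 m²
R₂ = (2.55×10^-8)(4.02)/(4.243e-05) = 0.002416 Ω
R = R₁ + R₂ = 0.002504 Ω
P = I²R = (15.3)² × 0.002504 = 0.586 W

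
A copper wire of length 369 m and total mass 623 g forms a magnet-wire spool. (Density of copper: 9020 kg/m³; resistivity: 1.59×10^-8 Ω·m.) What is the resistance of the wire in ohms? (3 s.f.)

A = m/(density·L) = 0.623/(9020×369) = 1.8718e-07 m²
R = ρL/A = (1.59×10^-8)(369)/(1.8718e-07) = 31.3 Ω

31.3 Ω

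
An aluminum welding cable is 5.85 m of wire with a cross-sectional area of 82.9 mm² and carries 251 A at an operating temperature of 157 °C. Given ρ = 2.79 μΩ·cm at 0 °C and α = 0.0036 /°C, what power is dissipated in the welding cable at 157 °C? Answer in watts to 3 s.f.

ρ = 2.79 μΩ·cm = 2.79×10^-8 Ω·m
A = 82.9 mm² = 8.290e-05 m²
R₍0₎ = ρL/A = (2.79×10^-8)(5.85)/(8.290e-05) = 0.001969 Ω
R₍157₎ = R₍0₎(1 + αΔT) = 0.001969 × (1 + 0.0036×157) = 0.003082 Ω
P = I²R = (251)² × 0.003082 = 194 W

194 W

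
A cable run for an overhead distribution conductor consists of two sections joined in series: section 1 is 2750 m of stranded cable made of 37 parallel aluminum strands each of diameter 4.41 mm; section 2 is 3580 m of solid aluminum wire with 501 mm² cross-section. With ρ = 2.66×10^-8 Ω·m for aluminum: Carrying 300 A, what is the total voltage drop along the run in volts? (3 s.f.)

Section 1: A_strand = π(2.2050e-03)² = 1.527e-05 m²; R₁ = ρL/(N·A_s) = (2.66×10^-8)(2750)/(37×1.527e-05) = 0.1294 Ω
Section 2: A = 501 mm² = 5.010e-04 m²
R₂ = (2.66×10^-8)(3580)/(5.010e-04) = 0.1901 Ω
R = R₁ + R₂ = 0.3195 Ω
V = IR = 300 × 0.3195 = 95.9 V

95.9 V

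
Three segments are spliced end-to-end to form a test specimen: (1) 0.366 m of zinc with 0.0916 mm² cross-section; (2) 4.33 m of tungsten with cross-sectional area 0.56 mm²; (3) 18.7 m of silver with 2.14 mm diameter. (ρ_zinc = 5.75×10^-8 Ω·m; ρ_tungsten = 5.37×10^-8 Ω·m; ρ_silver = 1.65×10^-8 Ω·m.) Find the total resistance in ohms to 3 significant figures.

Seg 1: A = 0.0916 mm² = 9.160e-08 m²
R_1 = (5.75×10^-8)(0.366)/(9.160e-08) = 0.2297 Ω
Seg 2: A = 0.56 mm² = 5.600e-07 m²
R_2 = (5.37×10^-8)(4.33)/(5.600e-07) = 0.4152 Ω
Seg 3: A = π(d/2)² = π(1.0700e-03 m)² = 3.597e-06 m²
R_3 = (1.65×10^-8)(18.7)/(3.597e-06) = 0.08578 Ω
R_total = R_1 + R_2 + R_3 = 0.731 Ω

0.731 Ω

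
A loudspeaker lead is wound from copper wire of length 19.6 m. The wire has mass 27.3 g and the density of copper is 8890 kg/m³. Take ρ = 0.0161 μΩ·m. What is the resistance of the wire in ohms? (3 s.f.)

ρ = 0.0161 μΩ·m = 1.61×10^-8 Ω·m
A = m/(density·L) = 0.0273/(8890×19.6) = 1.5668e-07 m²
R = ρL/A = (1.61×10^-8)(19.6)/(1.5668e-07) = 2.01 Ω

2.01 Ω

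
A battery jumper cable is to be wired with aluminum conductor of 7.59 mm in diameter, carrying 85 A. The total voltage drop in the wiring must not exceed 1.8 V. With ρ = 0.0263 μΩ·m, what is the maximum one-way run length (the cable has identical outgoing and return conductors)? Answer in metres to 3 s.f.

ρ = 0.0263 μΩ·m = 2.63×10^-8 Ω·m
A = π(d/2)² = π(3.7950e-03 m)² = 4.525e-05 m²
L_max = V_max·A/(2·ρI) = (1.8)(4.525e-05)/(2×2.63×10^-8×85) = 18.2 m

18.2 m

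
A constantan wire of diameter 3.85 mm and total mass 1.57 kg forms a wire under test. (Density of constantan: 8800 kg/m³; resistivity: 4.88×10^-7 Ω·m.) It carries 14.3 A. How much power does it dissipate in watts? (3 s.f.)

131 W

A = π(d/2)² = π(1.9250e-03 m)² = 1.1642e-05 m²
L = m/(density·A) = 1.57/(8800×1.1642e-05) = 15.33 m
R = ρL/A = (4.88×10^-7)(15.33)/(1.1642e-05) = 0.6424 Ω
P = I²R = (14.3)² × 0.6424 = 131 W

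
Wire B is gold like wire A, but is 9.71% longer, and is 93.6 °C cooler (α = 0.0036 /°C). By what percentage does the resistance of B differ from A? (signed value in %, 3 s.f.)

R ∝ ρL/d² with ρ ∝ (1+αΔT), so R_B/R_A = (1 + 9.71/100) × (1 − 0.0036×93.6)
= 1.097 × 0.663 = 0.7274
(R_B − R_A)/R_A = 0.7274 − 1 = -27.3%

-27.3%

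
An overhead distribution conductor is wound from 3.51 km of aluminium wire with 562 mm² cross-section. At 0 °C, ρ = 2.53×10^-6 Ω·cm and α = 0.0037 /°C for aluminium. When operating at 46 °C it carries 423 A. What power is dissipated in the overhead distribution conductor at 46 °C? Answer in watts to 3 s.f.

ρ = 2.53×10^-6 Ω·cm = 2.53×10^-8 Ω·m
A = 562 mm² = 5.620e-04 m²
R₍0₎ = ρL/A = (2.53×10^-8)(3510)/(5.620e-04) = 0.158 Ω
R₍46₎ = R₍0₎(1 + αΔT) = 0.158 × (1 + 0.0037×46) = 0.1849 Ω
P = I²R = (423)² × 0.1849 = 33100 W

33100 W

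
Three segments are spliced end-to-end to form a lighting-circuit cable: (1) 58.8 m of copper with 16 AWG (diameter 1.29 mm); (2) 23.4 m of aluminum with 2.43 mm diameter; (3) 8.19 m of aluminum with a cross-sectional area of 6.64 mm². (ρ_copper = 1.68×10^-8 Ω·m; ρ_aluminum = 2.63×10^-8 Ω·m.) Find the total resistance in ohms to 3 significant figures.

0.921 Ω

Seg 1: A = π(1.29/2 mm)² = π(6.4500e-04 m)² = 1.307e-06 m²
R_1 = (1.68×10^-8)(58.8)/(1.307e-06) = 0.7558 Ω
Seg 2: A = π(d/2)² = π(1.2150e-03 m)² = 4.638e-06 m²
R_2 = (2.63×10^-8)(23.4)/(4.638e-06) = 0.1327 Ω
Seg 3: A = 6.64 mm² = 6.640e-06 m²
R_3 = (2.63×10^-8)(8.19)/(6.640e-06) = 0.03244 Ω
R_total = R_1 + R_2 + R_3 = 0.921 Ω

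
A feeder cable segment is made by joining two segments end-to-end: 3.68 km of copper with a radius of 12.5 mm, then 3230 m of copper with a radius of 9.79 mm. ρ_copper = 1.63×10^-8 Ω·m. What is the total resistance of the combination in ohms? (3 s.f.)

0.297 Ω

Segment 1: A = πr² = π(1.2500e-02 m)² = 4.909e-04 m²
R₁ = ρL/A = (1.63×10^-8)(3680)/(4.909e-04) = 0.1222 Ω
Segment 2: A = πr² = π(9.7900e-03 m)² = 3.011e-04 m²
R₂ = (1.63×10^-8)(3230)/(3.011e-04) = 0.1749 Ω
R = R₁ + R₂ = 0.297 Ω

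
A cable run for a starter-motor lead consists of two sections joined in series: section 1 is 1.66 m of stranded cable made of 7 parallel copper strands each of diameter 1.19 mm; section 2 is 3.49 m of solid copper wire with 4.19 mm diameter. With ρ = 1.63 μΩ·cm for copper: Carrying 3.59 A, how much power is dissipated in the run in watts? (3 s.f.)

ρ = 1.63 μΩ·cm = 1.63×10^-8 Ω·m
Section 1: A_strand = π(5.9500e-04)² = 1.112e-06 m²; R₁ = ρL/(N·A_s) = (1.63×10^-8)(1.66)/(7×1.112e-06) = 0.003475 Ω
Section 2: A = π(d/2)² = π(2.0950e-03 m)² = 1.379e-05 m²
R₂ = (1.63×10^-8)(3.49)/(1.379e-05) = 0.004126 Ω
R = R₁ + R₂ = 0.007601 Ω
P = I²R = (3.59)² × 0.007601 = 0.0980 W

0.0980 W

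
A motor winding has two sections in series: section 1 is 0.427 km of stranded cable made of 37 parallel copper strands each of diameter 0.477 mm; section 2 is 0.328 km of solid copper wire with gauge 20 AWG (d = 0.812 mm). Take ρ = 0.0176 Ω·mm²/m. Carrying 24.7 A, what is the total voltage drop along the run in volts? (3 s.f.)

303 V

ρ = 0.0176 Ω·mm²/m = 1.76×10^-8 Ω·m
Section 1: A_strand = π(2.3850e-04)² = 1.787e-07 m²; R₁ = ρL/(N·A_s) = (1.76×10^-8)(427)/(37×1.787e-07) = 1.137 Ω
Section 2: A = π(0.812/2 mm)² = π(4.0600e-04 m)² = 5.178e-07 m²
R₂ = (1.76×10^-8)(328)/(5.178e-07) = 11.15 Ω
R = R₁ + R₂ = 12.28 Ω
V = IR = 24.7 × 12.28 = 303 V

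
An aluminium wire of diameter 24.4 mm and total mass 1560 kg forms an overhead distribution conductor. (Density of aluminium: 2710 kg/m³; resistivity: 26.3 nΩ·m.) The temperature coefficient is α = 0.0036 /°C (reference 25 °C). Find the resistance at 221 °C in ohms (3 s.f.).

0.118 Ω

ρ = 26.3 nΩ·m = 2.63×10^-8 Ω·m
A = π(d/2)² = π(1.2200e-02 m)² = 4.6759e-04 m²
L = m/(density·A) = 1560/(2710×4.6759e-04) = 1231 m
R = ρL/A = (2.63×10^-8)(1231)/(4.6759e-04) = 0.06924 Ω
R(221 °C) = 0.06924 × (1 + 0.0036×196) = 0.118 Ω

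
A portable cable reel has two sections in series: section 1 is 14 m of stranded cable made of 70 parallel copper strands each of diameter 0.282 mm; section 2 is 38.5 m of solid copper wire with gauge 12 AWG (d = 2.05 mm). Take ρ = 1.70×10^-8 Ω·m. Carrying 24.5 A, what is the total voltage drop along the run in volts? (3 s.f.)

6.19 V

Section 1: A_strand = π(1.4100e-04)² = 6.246e-08 m²; R₁ = ρL/(N·A_s) = (1.70×10^-8)(14)/(70×6.246e-08) = 0.05444 Ω
Section 2: A = π(2.05/2 mm)² = π(1.0250e-03 m)² = 3.301e-06 m²
R₂ = (1.70×10^-8)(38.5)/(3.301e-06) = 0.1983 Ω
R = R₁ + R₂ = 0.2527 Ω
V = IR = 24.5 × 0.2527 = 6.19 V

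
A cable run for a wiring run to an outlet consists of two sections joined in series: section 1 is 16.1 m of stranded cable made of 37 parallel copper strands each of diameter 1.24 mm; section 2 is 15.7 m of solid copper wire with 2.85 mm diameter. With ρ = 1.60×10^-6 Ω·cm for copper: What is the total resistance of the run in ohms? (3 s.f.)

0.0451 Ω

ρ = 1.60×10^-6 Ω·cm = 1.60×10^-8 Ω·m
Section 1: A_strand = π(6.2000e-04)² = 1.208e-06 m²; R₁ = ρL/(N·A_s) = (1.60×10^-8)(16.1)/(37×1.208e-06) = 0.005765 Ω
Section 2: A = π(d/2)² = π(1.4250e-03 m)² = 6.379e-06 m²
R₂ = (1.60×10^-8)(15.7)/(6.379e-06) = 0.03938 Ω
R = R₁ + R₂ = 0.0451 Ω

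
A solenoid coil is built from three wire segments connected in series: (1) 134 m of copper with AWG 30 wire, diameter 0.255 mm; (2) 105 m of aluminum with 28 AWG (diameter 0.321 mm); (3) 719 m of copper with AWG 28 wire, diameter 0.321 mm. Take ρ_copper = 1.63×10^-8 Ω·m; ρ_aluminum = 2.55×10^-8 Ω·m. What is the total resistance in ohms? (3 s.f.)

Seg 1: A = π(0.255/2 mm)² = π(1.2750e-04 m)² = 5.107e-08 m²
R_1 = (1.63×10^-8)(134)/(5.107e-08) = 42.77 Ω
Seg 2: A = π(0.321/2 mm)² = π(1.6050e-04 m)² = 8.093e-08 m²
R_2 = (2.55×10^-8)(105)/(8.093e-08) = 33.08 Ω
Seg 3: A = π(0.321/2 mm)² = π(1.6050e-04 m)² = 8.093e-08 m²
R_3 = (1.63×10^-8)(719)/(8.093e-08) = 144.8 Ω
R_total = R_1 + R_2 + R_3 = 221 Ω

221 Ω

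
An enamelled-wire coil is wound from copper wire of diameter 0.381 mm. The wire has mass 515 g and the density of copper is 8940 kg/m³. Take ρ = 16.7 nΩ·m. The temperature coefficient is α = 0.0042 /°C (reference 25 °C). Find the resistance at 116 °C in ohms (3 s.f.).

102 Ω

ρ = 16.7 nΩ·m = 1.67×10^-8 Ω·m
A = π(d/2)² = π(1.9050e-04 m)² = 1.1401e-07 m²
L = m/(density·A) = 0.515/(8940×1.1401e-07) = 505.3 m
R = ρL/A = (1.67×10^-8)(505.3)/(1.1401e-07) = 74.01 Ω
R(116 °C) = 74.01 × (1 + 0.0042×91) = 102 Ω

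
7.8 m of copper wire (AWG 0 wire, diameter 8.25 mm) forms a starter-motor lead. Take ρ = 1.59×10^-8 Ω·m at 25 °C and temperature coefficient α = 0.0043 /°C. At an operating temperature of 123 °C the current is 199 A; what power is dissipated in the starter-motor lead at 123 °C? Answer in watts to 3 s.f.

A = π(8.25/2 mm)² = π(4.1250e-03 m)² = 5.346e-05 m²
R₍25₎ = ρL/A = (1.59×10^-8)(7.8)/(5.346e-05) = 0.00232 Ω
R₍123₎ = R₍25₎(1 + αΔT) = 0.00232 × (1 + 0.0043×98) = 0.003298 Ω
P = I²R = (199)² × 0.003298 = 131 W

131 W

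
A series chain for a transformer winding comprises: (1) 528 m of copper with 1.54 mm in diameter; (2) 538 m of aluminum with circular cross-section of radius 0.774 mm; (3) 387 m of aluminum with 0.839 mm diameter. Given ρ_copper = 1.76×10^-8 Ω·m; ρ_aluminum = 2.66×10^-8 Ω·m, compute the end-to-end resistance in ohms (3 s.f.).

Seg 1: A = π(d/2)² = π(7.7000e-04 m)² = 1.863e-06 m²
R_1 = (1.76×10^-8)(528)/(1.863e-06) = 4.989 Ω
Seg 2: A = πr² = π(7.7400e-04 m)² = 1.882e-06 m²
R_2 = (2.66×10^-8)(538)/(1.882e-06) = 7.604 Ω
Seg 3: A = π(d/2)² = π(4.1950e-04 m)² = 5.529e-07 m²
R_3 = (2.66×10^-8)(387)/(5.529e-07) = 18.62 Ω
R_total = R_1 + R_2 + R_3 = 31.2 Ω

31.2 Ω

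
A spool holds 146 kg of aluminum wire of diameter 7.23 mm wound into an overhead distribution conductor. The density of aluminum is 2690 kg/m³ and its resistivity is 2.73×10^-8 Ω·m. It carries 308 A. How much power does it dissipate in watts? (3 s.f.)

83400 W

A = π(d/2)² = π(3.6150e-03 m)² = 4.1055e-05 m²
L = m/(density·A) = 146/(2690×4.1055e-05) = 1322 m
R = ρL/A = (2.73×10^-8)(1322)/(4.1055e-05) = 0.8791 Ω
P = I²R = (308)² × 0.8791 = 83400 W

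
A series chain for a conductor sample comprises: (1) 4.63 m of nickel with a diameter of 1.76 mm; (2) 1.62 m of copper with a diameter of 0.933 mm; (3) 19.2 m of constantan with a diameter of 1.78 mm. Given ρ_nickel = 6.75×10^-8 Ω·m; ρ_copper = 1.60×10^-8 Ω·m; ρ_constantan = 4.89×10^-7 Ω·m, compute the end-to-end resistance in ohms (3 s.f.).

Seg 1: A = π(d/2)² = π(8.8000e-04 m)² = 2.433e-06 m²
R_1 = (6.75×10^-8)(4.63)/(2.433e-06) = 0.1285 Ω
Seg 2: A = π(d/2)² = π(4.6650e-04 m)² = 6.837e-07 m²
R_2 = (1.60×10^-8)(1.62)/(6.837e-07) = 0.03791 Ω
Seg 3: A = π(d/2)² = π(8.9000e-04 m)² = 2.488e-06 m²
R_3 = (4.89×10^-7)(19.2)/(2.488e-06) = 3.773 Ω
R_total = R_1 + R_2 + R_3 = 3.94 Ω

3.94 Ω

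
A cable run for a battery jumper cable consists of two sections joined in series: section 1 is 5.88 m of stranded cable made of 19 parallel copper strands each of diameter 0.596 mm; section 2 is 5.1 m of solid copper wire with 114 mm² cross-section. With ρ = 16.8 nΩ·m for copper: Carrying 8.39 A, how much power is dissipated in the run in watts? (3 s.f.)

1.36 W

ρ = 16.8 nΩ·m = 1.68×10^-8 Ω·m
Section 1: A_strand = π(2.9800e-04)² = 2.790e-07 m²; R₁ = ρL/(N·A_s) = (1.68×10^-8)(5.88)/(19×2.790e-07) = 0.01864 Ω
Section 2: A = 114 mm² = 1.140e-04 m²
R₂ = (1.68×10^-8)(5.1)/(1.140e-04) = 7.516×10^-4 Ω
R = R₁ + R₂ = 0.01939 Ω
P = I²R = (8.39)² × 0.01939 = 1.36 W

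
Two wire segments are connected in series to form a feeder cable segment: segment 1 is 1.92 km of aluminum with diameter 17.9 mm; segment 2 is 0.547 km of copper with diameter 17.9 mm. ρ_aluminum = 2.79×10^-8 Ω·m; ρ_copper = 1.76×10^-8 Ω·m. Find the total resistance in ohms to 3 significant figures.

0.251 Ω

Segment 1: A = π(d/2)² = π(8.9500e-03 m)² = 2.516e-04 m²
R₁ = ρL/A = (2.79×10^-8)(1920)/(2.516e-04) = 0.2129 Ω
R₂ = (1.76×10^-8)(547)/(2.516e-04) = 0.03826 Ω
R = R₁ + R₂ = 0.251 Ω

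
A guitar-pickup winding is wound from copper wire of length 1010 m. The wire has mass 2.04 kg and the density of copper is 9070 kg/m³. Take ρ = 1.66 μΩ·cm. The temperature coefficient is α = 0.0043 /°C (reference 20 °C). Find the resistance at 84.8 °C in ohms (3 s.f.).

ρ = 1.66 μΩ·cm = 1.66×10^-8 Ω·m
A = m/(density·L) = 2.04/(9070×1010) = 2.2269e-07 m²
R = ρL/A = (1.66×10^-8)(1010)/(2.2269e-07) = 75.29 Ω
R(84.8 °C) = 75.29 × (1 + 0.0043×64.8) = 96.3 Ω

96.3 Ω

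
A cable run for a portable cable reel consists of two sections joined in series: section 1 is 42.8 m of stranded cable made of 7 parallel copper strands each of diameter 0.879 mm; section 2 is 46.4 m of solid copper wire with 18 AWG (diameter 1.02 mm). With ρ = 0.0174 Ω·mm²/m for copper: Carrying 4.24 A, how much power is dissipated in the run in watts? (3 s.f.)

20.9 W

ρ = 0.0174 Ω·mm²/m = 1.74×10^-8 Ω·m
Section 1: A_strand = π(4.3950e-04)² = 6.068e-07 m²; R₁ = ρL/(N·A_s) = (1.74×10^-8)(42.8)/(7×6.068e-07) = 0.1753 Ω
Section 2: A = π(1.02/2 mm)² = π(5.1000e-04 m)² = 8.171e-07 m²
R₂ = (1.74×10^-8)(46.4)/(8.171e-07) = 0.988 Ω
R = R₁ + R₂ = 1.163 Ω
P = I²R = (4.24)² × 1.163 = 20.9 W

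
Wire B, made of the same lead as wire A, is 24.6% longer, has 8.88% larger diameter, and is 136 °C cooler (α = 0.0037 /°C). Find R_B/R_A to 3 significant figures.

R ∝ ρL/d² with ρ ∝ (1+αΔT), so R_B/R_A = (1 + 24.6/100) × (1 + 8.88/100)⁻² × (1 − 0.0037×136)
= 1.246 × 0.8435 × 0.4968 = 0.522

0.522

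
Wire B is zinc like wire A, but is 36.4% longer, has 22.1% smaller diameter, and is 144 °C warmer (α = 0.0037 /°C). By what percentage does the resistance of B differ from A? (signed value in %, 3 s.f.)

245%

R ∝ ρL/d² with ρ ∝ (1+αΔT), so R_B/R_A = (1 + 36.4/100) × (1 − 22.1/100)⁻² × (1 + 0.0037×144)
= 1.364 × 1.648 × 1.533 = 3.445
(R_B − R_A)/R_A = 3.445 − 1 = 245%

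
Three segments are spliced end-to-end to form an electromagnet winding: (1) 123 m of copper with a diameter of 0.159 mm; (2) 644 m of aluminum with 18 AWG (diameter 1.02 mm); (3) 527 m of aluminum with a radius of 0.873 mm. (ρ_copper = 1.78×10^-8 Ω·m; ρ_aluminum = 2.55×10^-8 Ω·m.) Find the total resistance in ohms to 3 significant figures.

Seg 1: A = π(d/2)² = π(7.9500e-05 m)² = 1.986e-08 m²
R_1 = (1.78×10^-8)(123)/(1.986e-08) = 110.3 Ω
Seg 2: A = π(1.02/2 mm)² = π(5.1000e-04 m)² = 8.171e-07 m²
R_2 = (2.55×10^-8)(644)/(8.171e-07) = 20.1 Ω
Seg 3: A = πr² = π(8.7300e-04 m)² = 2.394e-06 m²
R_3 = (2.55×10^-8)(527)/(2.394e-06) = 5.613 Ω
R_total = R_1 + R_2 + R_3 = 136 Ω

136 Ω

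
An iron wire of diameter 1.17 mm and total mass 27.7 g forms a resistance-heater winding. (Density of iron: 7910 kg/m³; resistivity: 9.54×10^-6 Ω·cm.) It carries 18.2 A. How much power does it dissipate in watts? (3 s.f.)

ρ = 9.54×10^-6 Ω·cm = 9.54×10^-8 Ω·m
A = π(d/2)² = π(5.8500e-04 m)² = 1.0751e-06 m²
L = m/(density·A) = 0.0277/(7910×1.0751e-06) = 3.257 m
R = ρL/A = (9.54×10^-8)(3.257)/(1.0751e-06) = 0.289 Ω
P = I²R = (18.2)² × 0.289 = 95.7 W

95.7 W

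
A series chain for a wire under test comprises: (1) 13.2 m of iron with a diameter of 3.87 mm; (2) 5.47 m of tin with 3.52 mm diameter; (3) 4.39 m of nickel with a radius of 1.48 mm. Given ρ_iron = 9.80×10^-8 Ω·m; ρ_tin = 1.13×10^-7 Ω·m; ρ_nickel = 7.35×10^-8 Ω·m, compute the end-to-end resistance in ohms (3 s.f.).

Seg 1: A = π(d/2)² = π(1.9350e-03 m)² = 1.176e-05 m²
R_1 = (9.80×10^-8)(13.2)/(1.176e-05) = 0.11 Ω
Seg 2: A = π(d/2)² = π(1.7600e-03 m)² = 9.731e-06 m²
R_2 = (1.13×10^-7)(5.47)/(9.731e-06) = 0.06352 Ω
Seg 3: A = πr² = π(1.4800e-03 m)² = 6.881e-06 m²
R_3 = (7.35×10^-8)(4.39)/(6.881e-06) = 0.04689 Ω
R_total = R_1 + R_2 + R_3 = 0.220 Ω

0.220 Ω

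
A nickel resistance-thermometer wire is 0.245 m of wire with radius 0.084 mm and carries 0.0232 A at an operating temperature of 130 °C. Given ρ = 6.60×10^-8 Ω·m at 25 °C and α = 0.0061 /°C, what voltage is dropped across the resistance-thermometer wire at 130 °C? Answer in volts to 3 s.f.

0.0278 V

A = πr² = π(8.4000e-05 m)² = 2.217e-08 m²
R₍25₎ = ρL/A = (6.60×10^-8)(0.245)/(2.217e-08) = 0.7295 Ω
R₍130₎ = R₍25₎(1 + αΔT) = 0.7295 × (1 + 0.0061×105) = 1.197 Ω
V = IR = 0.0232 × 1.197 = 0.0278 V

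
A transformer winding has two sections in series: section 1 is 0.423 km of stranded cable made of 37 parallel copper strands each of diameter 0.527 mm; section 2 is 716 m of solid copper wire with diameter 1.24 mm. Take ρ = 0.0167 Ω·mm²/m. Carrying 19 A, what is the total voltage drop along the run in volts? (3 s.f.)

205 V

ρ = 0.0167 Ω·mm²/m = 1.67×10^-8 Ω·m
Section 1: A_strand = π(2.6350e-04)² = 2.181e-07 m²; R₁ = ρL/(N·A_s) = (1.67×10^-8)(423)/(37×2.181e-07) = 0.8753 Ω
Section 2: A = π(d/2)² = π(6.2000e-04 m)² = 1.208e-06 m²
R₂ = (1.67×10^-8)(716)/(1.208e-06) = 9.901 Ω
R = R₁ + R₂ = 10.78 Ω
V = IR = 19 × 10.78 = 205 V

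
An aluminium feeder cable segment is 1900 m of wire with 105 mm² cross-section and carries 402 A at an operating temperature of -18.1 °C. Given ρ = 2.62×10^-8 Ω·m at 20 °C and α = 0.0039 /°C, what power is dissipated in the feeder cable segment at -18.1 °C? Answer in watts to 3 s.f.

65200 W

A = 105 mm² = 1.050e-04 m²
R₍20₎ = ρL/A = (2.62×10^-8)(1900)/(1.050e-04) = 0.4741 Ω
R₍-18.1₎ = R₍20₎(1 + αΔT) = 0.4741 × (1 + 0.0039×-38.1) = 0.4036 Ω
P = I²R = (402)² × 0.4036 = 65200 W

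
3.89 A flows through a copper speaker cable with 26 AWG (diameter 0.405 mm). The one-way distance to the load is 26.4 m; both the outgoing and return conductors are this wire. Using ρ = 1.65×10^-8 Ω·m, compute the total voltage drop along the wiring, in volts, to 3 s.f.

26.3 V

A = π(0.405/2 mm)² = π(2.0250e-04 m)² = 1.288e-07 m²
Total conductor length (both ways) L = 2 × 26.4 = 52.8 m
R = ρL/A = (1.65×10^-8)(52.8)/(1.288e-07) = 6.763 Ω
V = IR = 3.89 × 6.763 = 26.3 V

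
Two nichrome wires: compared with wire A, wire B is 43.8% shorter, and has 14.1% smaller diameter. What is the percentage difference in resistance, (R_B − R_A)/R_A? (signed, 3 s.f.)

-23.8%

R ∝ L/d², so R_B/R_A = (1 − 43.8/100) × (1 − 14.1/100)⁻²
= 0.562 × 1.355 = 0.7616
(R_B − R_A)/R_A = 0.7616 − 1 = -23.8%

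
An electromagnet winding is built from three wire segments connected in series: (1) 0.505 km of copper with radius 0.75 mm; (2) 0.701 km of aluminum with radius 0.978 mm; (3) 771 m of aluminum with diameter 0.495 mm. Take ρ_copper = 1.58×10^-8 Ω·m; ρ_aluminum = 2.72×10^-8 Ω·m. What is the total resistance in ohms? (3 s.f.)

120 Ω

Seg 1: A = πr² = π(7.5000e-04 m)² = 1.767e-06 m²
R_1 = (1.58×10^-8)(505)/(1.767e-06) = 4.515 Ω
Seg 2: A = πr² = π(9.7800e-04 m)² = 3.005e-06 m²
R_2 = (2.72×10^-8)(701)/(3.005e-06) = 6.345 Ω
Seg 3: A = π(d/2)² = π(2.4750e-04 m)² = 1.924e-07 m²
R_3 = (2.72×10^-8)(771)/(1.924e-07) = 109 Ω
R_total = R_1 + R_2 + R_3 = 120 Ω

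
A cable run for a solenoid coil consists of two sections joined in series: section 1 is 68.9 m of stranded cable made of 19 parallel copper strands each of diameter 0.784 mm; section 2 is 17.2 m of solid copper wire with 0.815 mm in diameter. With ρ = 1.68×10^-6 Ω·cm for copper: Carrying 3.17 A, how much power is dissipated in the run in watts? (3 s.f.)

6.83 W

ρ = 1.68×10^-6 Ω·cm = 1.68×10^-8 Ω·m
Section 1: A_strand = π(3.9200e-04)² = 4.827e-07 m²; R₁ = ρL/(N·A_s) = (1.68×10^-8)(68.9)/(19×4.827e-07) = 0.1262 Ω
Section 2: A = π(d/2)² = π(4.0750e-04 m)² = 5.217e-07 m²
R₂ = (1.68×10^-8)(17.2)/(5.217e-07) = 0.5539 Ω
R = R₁ + R₂ = 0.6801 Ω
P = I²R = (3.17)² × 0.6801 = 6.83 W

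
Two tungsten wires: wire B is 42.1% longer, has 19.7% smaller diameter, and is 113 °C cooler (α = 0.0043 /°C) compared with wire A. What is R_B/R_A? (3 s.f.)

R ∝ ρL/d² with ρ ∝ (1+αΔT), so R_B/R_A = (1 + 42.1/100) × (1 − 19.7/100)⁻² × (1 − 0.0043×113)
= 1.421 × 1.551 × 0.5141 = 1.13

1.13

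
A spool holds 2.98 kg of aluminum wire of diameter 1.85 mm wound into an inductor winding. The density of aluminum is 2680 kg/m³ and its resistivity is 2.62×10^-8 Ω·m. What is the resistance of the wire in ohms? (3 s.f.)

4.03 Ω

A = π(d/2)² = π(9.2500e-04 m)² = 2.6880e-06 m²
L = m/(density·A) = 2.98/(2680×2.6880e-06) = 413.7 m
R = ρL/A = (2.62×10^-8)(413.7)/(2.6880e-06) = 4.03 Ω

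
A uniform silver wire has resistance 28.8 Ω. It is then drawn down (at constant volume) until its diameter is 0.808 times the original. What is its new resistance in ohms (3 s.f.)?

67.6 Ω

Volume constant ⇒ L' = L/r² with r = 0.808. R' = ρL'/A' = ρ(L/r²)/(πr²d₀²/4) = R/r⁴.
R' = 2.346 × 28.8 = 67.6 Ω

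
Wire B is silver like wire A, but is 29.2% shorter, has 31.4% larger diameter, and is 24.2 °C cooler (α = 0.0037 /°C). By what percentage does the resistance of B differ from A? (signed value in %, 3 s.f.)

R ∝ ρL/d² with ρ ∝ (1+αΔT), so R_B/R_A = (1 − 29.2/100) × (1 + 31.4/100)⁻² × (1 − 0.0037×24.2)
= 0.708 × 0.5792 × 0.9105 = 0.3733
(R_B − R_A)/R_A = 0.3733 − 1 = -62.7%

-62.7%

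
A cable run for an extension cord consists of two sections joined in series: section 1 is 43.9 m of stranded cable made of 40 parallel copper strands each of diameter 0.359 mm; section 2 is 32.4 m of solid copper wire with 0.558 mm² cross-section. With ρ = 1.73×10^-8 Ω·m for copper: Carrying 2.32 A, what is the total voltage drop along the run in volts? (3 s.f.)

Section 1: A_strand = π(1.7950e-04)² = 1.012e-07 m²; R₁ = ρL/(N·A_s) = (1.73×10^-8)(43.9)/(40×1.012e-07) = 0.1876 Ω
Section 2: A = 0.558 mm² = 5.580e-07 m²
R₂ = (1.73×10^-8)(32.4)/(5.580e-07) = 1.005 Ω
R = R₁ + R₂ = 1.192 Ω
V = IR = 2.32 × 1.192 = 2.77 V

2.77 V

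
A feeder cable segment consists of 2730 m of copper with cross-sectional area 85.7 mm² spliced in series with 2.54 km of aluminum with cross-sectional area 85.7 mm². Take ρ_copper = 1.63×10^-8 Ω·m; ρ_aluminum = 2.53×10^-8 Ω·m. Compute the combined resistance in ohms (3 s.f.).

Segment 1: A = 85.7 mm² = 8.570e-05 m²
R₁ = ρL/A = (1.63×10^-8)(2730)/(8.570e-05) = 0.5192 Ω
R₂ = (2.53×10^-8)(2540)/(8.570e-05) = 0.7498 Ω
R = R₁ + R₂ = 1.27 Ω

1.27 Ω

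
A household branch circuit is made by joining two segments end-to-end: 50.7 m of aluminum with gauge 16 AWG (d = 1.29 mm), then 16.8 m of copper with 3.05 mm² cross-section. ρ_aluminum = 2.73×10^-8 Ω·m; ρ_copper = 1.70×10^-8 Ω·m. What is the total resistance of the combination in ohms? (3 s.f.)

Segment 1: A = π(1.29/2 mm)² = π(6.4500e-04 m)² = 1.307e-06 m²
R₁ = ρL/A = (2.73×10^-8)(50.7)/(1.307e-06) = 1.059 Ω
Segment 2: A = 3.05 mm² = 3.050e-06 m²
R₂ = (1.70×10^-8)(16.8)/(3.050e-06) = 0.09364 Ω
R = R₁ + R₂ = 1.15 Ω

1.15 Ω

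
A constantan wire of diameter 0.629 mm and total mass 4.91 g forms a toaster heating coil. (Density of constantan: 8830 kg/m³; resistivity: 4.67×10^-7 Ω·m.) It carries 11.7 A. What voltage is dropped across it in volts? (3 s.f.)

A = π(d/2)² = π(3.1450e-04 m)² = 3.1074e-07 m²
L = m/(density·A) = 0.00491/(8830×3.1074e-07) = 1.789 m
R = ρL/A = (4.67×10^-7)(1.789)/(3.1074e-07) = 2.689 Ω
V = IR = 11.7 × 2.689 = 31.5 V

31.5 V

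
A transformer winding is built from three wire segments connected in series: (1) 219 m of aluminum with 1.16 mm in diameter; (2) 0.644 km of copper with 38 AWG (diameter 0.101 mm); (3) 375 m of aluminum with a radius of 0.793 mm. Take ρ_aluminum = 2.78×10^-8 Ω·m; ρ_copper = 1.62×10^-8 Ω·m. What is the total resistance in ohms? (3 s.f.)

1310 Ω

Seg 1: A = π(d/2)² = π(5.8000e-04 m)² = 1.057e-06 m²
R_1 = (2.78×10^-8)(219)/(1.057e-06) = 5.761 Ω
Seg 2: A = π(0.101/2 mm)² = π(5.0500e-05 m)² = 8.012e-09 m²
R_2 = (1.62×10^-8)(644)/(8.012e-09) = 1302 Ω
Seg 3: A = πr² = π(7.9300e-04 m)² = 1.976e-06 m²
R_3 = (2.78×10^-8)(375)/(1.976e-06) = 5.277 Ω
R_total = R_1 + R_2 + R_3 = 1310 Ω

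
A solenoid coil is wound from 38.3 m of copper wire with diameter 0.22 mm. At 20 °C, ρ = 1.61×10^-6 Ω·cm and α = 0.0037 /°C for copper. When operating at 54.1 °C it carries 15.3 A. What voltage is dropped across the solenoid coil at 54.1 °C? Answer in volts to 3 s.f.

280 V

ρ = 1.61×10^-6 Ω·cm = 1.61×10^-8 Ω·m
A = π(d/2)² = π(1.1000e-04 m)² = 3.801e-08 m²
R₍20₎ = ρL/A = (1.61×10^-8)(38.3)/(3.801e-08) = 16.22 Ω
R₍54.1₎ = R₍20₎(1 + αΔT) = 16.22 × (1 + 0.0037×34.1) = 18.27 Ω
V = IR = 15.3 × 18.27 = 280 V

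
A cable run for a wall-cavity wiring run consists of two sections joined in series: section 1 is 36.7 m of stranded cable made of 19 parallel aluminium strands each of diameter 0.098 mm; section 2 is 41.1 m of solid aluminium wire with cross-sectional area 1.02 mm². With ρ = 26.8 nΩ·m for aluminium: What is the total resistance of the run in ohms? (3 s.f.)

7.94 Ω

ρ = 26.8 nΩ·m = 2.68×10^-8 Ω·m
Section 1: A_strand = π(4.9000e-05)² = 7.543e-09 m²; R₁ = ρL/(N·A_s) = (2.68×10^-8)(36.7)/(19×7.543e-09) = 6.863 Ω
Section 2: A = 1.02 mm² = 1.020e-06 m²
R₂ = (2.68×10^-8)(41.1)/(1.020e-06) = 1.08 Ω
R = R₁ + R₂ = 7.94 Ω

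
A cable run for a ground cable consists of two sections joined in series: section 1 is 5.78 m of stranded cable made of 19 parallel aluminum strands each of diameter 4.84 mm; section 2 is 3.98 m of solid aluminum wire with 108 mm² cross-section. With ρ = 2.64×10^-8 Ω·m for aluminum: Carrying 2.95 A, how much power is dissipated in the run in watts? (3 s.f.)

Section 1: A_strand = π(2.4200e-03)² = 1.840e-05 m²; R₁ = ρL/(N·A_s) = (2.64×10^-8)(5.78)/(19×1.840e-05) = 4.365×10^-4 Ω
Section 2: A = 108 mm² = 1.080e-04 m²
R₂ = (2.64×10^-8)(3.98)/(1.080e-04) = 9.729×10^-4 Ω
R = R₁ + R₂ = 0.001409 Ω
P = I²R = (2.95)² × 0.001409 = 0.0123 W

0.0123 W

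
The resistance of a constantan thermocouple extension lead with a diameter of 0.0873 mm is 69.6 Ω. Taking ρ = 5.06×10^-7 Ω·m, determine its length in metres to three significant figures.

0.823 m

A = π(d/2)² = π(4.3650e-05 m)² = 5.986e-09 m²
L = RA/ρ = (69.6)(5.986e-09)/(5.06×10^-7) = 0.823 m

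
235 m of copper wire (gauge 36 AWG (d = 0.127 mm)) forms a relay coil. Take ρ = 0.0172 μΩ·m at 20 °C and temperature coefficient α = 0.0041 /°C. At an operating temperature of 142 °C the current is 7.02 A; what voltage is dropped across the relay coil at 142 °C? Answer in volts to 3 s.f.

3360 V

ρ = 0.0172 μΩ·m = 1.72×10^-8 Ω·m
A = π(0.127/2 mm)² = π(6.3500e-05 m)² = 1.267e-08 m²
R₍20₎ = ρL/A = (1.72×10^-8)(235)/(1.267e-08) = 319.1 Ω
R₍142₎ = R₍20₎(1 + αΔT) = 319.1 × (1 + 0.0041×122) = 478.7 Ω
V = IR = 7.02 × 478.7 = 3360 V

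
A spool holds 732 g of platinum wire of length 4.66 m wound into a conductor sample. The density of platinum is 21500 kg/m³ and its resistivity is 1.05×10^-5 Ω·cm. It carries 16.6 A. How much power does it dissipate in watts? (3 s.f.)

18.5 W

ρ = 1.05×10^-5 Ω·cm = 1.05×10^-7 Ω·m
A = m/(density·L) = 0.732/(21500×4.66) = 7.3061e-06 m²
R = ρL/A = (1.05×10^-7)(4.66)/(7.3061e-06) = 0.06697 Ω
P = I²R = (16.6)² × 0.06697 = 18.5 W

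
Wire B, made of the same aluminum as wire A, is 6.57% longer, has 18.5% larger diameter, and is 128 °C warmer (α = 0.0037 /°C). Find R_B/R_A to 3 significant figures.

R ∝ ρL/d² with ρ ∝ (1+αΔT), so R_B/R_A = (1 + 6.57/100) × (1 + 18.5/100)⁻² × (1 + 0.0037×128)
= 1.066 × 0.7121 × 1.474 = 1.12

1.12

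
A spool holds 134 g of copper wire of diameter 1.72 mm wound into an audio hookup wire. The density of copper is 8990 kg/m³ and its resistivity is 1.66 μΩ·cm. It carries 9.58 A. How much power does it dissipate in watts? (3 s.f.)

ρ = 1.66 μΩ·cm = 1.66×10^-8 Ω·m
A = π(d/2)² = π(8.6000e-04 m)² = 2.3235e-06 m²
L = m/(density·A) = 0.134/(8990×2.3235e-06) = 6.415 m
R = ρL/A = (1.66×10^-8)(6.415)/(2.3235e-06) = 0.04583 Ω
P = I²R = (9.58)² × 0.04583 = 4.21 W

4.21 W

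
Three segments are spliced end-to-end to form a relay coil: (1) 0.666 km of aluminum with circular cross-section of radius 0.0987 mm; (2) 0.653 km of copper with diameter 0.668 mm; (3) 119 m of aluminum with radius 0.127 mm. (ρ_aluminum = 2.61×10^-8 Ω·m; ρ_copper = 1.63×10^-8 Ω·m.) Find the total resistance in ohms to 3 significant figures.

Seg 1: A = πr² = π(9.8700e-05 m)² = 3.060e-08 m²
R_1 = (2.61×10^-8)(666)/(3.060e-08) = 568 Ω
Seg 2: A = π(d/2)² = π(3.3400e-04 m)² = 3.505e-07 m²
R_2 = (1.63×10^-8)(653)/(3.505e-07) = 30.37 Ω
Seg 3: A = πr² = π(1.2700e-04 m)² = 5.067e-08 m²
R_3 = (2.61×10^-8)(119)/(5.067e-08) = 61.3 Ω
R_total = R_1 + R_2 + R_3 = 660 Ω

660 Ω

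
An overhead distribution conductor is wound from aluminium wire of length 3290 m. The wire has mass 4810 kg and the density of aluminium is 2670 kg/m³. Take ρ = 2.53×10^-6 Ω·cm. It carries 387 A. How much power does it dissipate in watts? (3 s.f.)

22800 W

ρ = 2.53×10^-6 Ω·cm = 2.53×10^-8 Ω·m
A = m/(density·L) = 4810/(2670×3290) = 5.4757e-04 m²
R = ρL/A = (2.53×10^-8)(3290)/(5.4757e-04) = 0.152 Ω
P = I²R = (387)² × 0.152 = 22800 W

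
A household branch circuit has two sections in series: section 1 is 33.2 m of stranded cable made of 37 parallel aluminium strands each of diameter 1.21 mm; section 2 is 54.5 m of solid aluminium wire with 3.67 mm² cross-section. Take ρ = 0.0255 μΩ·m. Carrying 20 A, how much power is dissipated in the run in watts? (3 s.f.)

ρ = 0.0255 μΩ·m = 2.55×10^-8 Ω·m
Section 1: A_strand = π(6.0500e-04)² = 1.150e-06 m²; R₁ = ρL/(N·A_s) = (2.55×10^-8)(33.2)/(37×1.150e-06) = 0.0199 Ω
Section 2: A = 3.67 mm² = 3.670e-06 m²
R₂ = (2.55×10^-8)(54.5)/(3.670e-06) = 0.3787 Ω
R = R₁ + R₂ = 0.3986 Ω
P = I²R = (20)² × 0.3986 = 159 W

159 W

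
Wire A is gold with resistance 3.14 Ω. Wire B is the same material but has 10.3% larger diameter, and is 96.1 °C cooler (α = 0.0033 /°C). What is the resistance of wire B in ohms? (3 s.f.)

R ∝ ρL/d² with ρ ∝ (1+αΔT), so R_B/R_A = (1 + 10.3/100)⁻² × (1 − 0.0033×96.1)
= 0.822 × 0.6829 = 0.5613
R_B = 0.5613 × 3.14 = 1.76 Ω

1.76 Ω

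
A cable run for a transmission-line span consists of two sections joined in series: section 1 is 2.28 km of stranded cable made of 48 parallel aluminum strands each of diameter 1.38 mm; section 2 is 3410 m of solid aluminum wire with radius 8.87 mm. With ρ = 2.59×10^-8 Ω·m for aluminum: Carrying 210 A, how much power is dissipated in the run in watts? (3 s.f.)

Section 1: A_strand = π(6.9000e-04)² = 1.496e-06 m²; R₁ = ρL/(N·A_s) = (2.59×10^-8)(2280)/(48×1.496e-06) = 0.8225 Ω
Section 2: A = πr² = π(8.8700e-03 m)² = 2.472e-04 m²
R₂ = (2.59×10^-8)(3410)/(2.472e-04) = 0.3573 Ω
R = R₁ + R₂ = 1.18 Ω
P = I²R = (210)² × 1.18 = 52000 W

52000 W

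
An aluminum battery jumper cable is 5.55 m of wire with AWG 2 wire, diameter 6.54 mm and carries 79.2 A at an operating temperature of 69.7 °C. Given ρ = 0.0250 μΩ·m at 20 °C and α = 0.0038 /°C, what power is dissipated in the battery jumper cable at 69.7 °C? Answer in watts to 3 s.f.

30.8 W

ρ = 0.0250 μΩ·m = 2.50×10^-8 Ω·m
A = π(6.54/2 mm)² = π(3.2700e-03 m)² = 3.359e-05 m²
R₍20₎ = ρL/A = (2.50×10^-8)(5.55)/(3.359e-05) = 0.00413 Ω
R₍69.7₎ = R₍20₎(1 + αΔT) = 0.00413 × (1 + 0.0038×49.7) = 0.00491 Ω
P = I²R = (79.2)² × 0.00491 = 30.8 W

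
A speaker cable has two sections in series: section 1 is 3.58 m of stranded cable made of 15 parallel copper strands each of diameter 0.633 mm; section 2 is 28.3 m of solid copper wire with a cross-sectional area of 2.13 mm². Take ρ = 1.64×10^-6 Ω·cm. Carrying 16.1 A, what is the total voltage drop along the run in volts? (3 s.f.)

ρ = 1.64×10^-6 Ω·cm = 1.64×10^-8 Ω·m
Section 1: A_strand = π(3.1650e-04)² = 3.147e-07 m²; R₁ = ρL/(N·A_s) = (1.64×10^-8)(3.58)/(15×3.147e-07) = 0.01244 Ω
Section 2: A = 2.13 mm² = 2.130e-06 m²
R₂ = (1.64×10^-8)(28.3)/(2.130e-06) = 0.2179 Ω
R = R₁ + R₂ = 0.2303 Ω
V = IR = 16.1 × 0.2303 = 3.71 V

3.71 V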